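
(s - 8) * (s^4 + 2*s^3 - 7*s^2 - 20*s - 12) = s^5 - 6*s^4 - 23*s^3 + 36*s^2 + 148*s + 96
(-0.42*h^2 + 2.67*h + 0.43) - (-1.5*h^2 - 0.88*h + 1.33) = 1.08*h^2 + 3.55*h - 0.9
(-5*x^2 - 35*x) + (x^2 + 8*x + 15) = -4*x^2 - 27*x + 15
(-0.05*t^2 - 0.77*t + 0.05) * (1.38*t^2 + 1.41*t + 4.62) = -0.069*t^4 - 1.1331*t^3 - 1.2477*t^2 - 3.4869*t + 0.231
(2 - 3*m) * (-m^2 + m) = 3*m^3 - 5*m^2 + 2*m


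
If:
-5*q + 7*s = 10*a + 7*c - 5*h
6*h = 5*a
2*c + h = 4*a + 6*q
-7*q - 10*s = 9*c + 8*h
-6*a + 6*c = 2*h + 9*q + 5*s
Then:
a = 0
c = 0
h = 0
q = 0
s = 0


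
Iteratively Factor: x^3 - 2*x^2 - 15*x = (x)*(x^2 - 2*x - 15) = x*(x - 5)*(x + 3)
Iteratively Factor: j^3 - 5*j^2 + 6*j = (j)*(j^2 - 5*j + 6) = j*(j - 2)*(j - 3)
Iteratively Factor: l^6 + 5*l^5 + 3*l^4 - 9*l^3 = (l)*(l^5 + 5*l^4 + 3*l^3 - 9*l^2) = l*(l + 3)*(l^4 + 2*l^3 - 3*l^2) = l*(l + 3)^2*(l^3 - l^2) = l*(l - 1)*(l + 3)^2*(l^2) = l^2*(l - 1)*(l + 3)^2*(l)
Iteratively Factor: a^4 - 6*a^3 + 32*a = (a - 4)*(a^3 - 2*a^2 - 8*a) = a*(a - 4)*(a^2 - 2*a - 8) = a*(a - 4)*(a + 2)*(a - 4)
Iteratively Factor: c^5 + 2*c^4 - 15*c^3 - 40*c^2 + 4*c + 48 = (c - 1)*(c^4 + 3*c^3 - 12*c^2 - 52*c - 48) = (c - 4)*(c - 1)*(c^3 + 7*c^2 + 16*c + 12) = (c - 4)*(c - 1)*(c + 2)*(c^2 + 5*c + 6) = (c - 4)*(c - 1)*(c + 2)^2*(c + 3)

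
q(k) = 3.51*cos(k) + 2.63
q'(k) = -3.51*sin(k)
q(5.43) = 4.94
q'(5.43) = 2.64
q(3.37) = -0.79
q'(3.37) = 0.79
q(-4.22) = 0.97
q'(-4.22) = -3.09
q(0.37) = 5.90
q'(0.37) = -1.27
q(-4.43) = 1.65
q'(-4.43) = -3.37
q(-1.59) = 2.56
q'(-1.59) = 3.51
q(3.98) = 0.28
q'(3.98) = 2.61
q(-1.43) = 3.12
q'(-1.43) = 3.48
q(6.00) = 6.00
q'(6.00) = 0.98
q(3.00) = -0.84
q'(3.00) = -0.50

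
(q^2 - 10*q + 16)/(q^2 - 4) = (q - 8)/(q + 2)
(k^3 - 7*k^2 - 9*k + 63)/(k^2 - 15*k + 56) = (k^2 - 9)/(k - 8)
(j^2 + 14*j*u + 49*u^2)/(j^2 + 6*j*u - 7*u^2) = (-j - 7*u)/(-j + u)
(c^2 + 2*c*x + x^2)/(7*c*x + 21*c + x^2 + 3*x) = (c^2 + 2*c*x + x^2)/(7*c*x + 21*c + x^2 + 3*x)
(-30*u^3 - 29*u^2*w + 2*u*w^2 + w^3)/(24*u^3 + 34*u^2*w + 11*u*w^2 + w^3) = (-5*u + w)/(4*u + w)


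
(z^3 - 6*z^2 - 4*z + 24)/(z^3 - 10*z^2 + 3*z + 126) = (z^2 - 4)/(z^2 - 4*z - 21)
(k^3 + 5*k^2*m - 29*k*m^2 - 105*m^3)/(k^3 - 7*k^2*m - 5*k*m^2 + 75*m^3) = (k + 7*m)/(k - 5*m)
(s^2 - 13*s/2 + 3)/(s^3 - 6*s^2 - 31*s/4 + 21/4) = 2*(s - 6)/(2*s^2 - 11*s - 21)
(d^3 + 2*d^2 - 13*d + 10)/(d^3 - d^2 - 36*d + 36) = (d^2 + 3*d - 10)/(d^2 - 36)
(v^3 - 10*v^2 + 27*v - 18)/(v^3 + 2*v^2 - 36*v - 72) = (v^2 - 4*v + 3)/(v^2 + 8*v + 12)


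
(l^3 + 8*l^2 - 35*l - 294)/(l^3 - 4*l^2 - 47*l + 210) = (l + 7)/(l - 5)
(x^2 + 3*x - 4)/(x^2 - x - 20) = (x - 1)/(x - 5)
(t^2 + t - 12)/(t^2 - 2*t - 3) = (t + 4)/(t + 1)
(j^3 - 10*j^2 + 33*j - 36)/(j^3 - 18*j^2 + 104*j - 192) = (j^2 - 6*j + 9)/(j^2 - 14*j + 48)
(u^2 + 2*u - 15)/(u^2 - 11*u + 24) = (u + 5)/(u - 8)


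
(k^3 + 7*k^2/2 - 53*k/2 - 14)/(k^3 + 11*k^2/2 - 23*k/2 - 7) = (k - 4)/(k - 2)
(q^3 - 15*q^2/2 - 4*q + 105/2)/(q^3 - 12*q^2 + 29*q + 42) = (2*q^2 - q - 15)/(2*(q^2 - 5*q - 6))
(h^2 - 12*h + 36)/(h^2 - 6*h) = (h - 6)/h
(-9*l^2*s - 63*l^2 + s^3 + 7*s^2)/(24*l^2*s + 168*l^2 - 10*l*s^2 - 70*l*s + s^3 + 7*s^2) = (-9*l^2 + s^2)/(24*l^2 - 10*l*s + s^2)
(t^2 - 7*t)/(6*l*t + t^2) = (t - 7)/(6*l + t)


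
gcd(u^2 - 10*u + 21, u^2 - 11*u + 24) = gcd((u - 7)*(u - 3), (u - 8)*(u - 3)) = u - 3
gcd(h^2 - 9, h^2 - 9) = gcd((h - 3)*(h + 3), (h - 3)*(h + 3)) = h^2 - 9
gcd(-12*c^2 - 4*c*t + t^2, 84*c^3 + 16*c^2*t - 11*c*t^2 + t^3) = -12*c^2 - 4*c*t + t^2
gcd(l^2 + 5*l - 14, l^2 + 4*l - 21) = l + 7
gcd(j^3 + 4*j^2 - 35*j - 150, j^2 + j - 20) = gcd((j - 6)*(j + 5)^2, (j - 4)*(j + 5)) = j + 5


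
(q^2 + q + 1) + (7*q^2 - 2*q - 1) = 8*q^2 - q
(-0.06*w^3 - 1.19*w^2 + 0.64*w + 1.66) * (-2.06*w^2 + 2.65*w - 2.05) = 0.1236*w^5 + 2.2924*w^4 - 4.3489*w^3 + 0.7159*w^2 + 3.087*w - 3.403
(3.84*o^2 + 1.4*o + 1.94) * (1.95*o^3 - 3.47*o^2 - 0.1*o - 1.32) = 7.488*o^5 - 10.5948*o^4 - 1.459*o^3 - 11.9406*o^2 - 2.042*o - 2.5608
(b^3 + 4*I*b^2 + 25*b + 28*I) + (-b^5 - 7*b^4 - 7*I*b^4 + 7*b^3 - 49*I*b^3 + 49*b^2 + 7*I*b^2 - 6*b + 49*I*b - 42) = -b^5 - 7*b^4 - 7*I*b^4 + 8*b^3 - 49*I*b^3 + 49*b^2 + 11*I*b^2 + 19*b + 49*I*b - 42 + 28*I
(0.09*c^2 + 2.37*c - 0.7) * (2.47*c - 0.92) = 0.2223*c^3 + 5.7711*c^2 - 3.9094*c + 0.644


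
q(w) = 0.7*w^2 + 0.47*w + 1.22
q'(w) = 1.4*w + 0.47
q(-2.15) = 3.45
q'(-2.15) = -2.54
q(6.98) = 38.60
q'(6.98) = 10.24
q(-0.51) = 1.16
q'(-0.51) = -0.24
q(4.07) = 14.73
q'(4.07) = 6.17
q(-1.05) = 1.50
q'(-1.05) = -1.00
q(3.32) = 10.50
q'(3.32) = 5.12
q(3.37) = 10.75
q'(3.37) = 5.19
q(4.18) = 15.42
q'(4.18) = 6.32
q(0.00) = 1.22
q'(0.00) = 0.47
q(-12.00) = 96.38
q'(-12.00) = -16.33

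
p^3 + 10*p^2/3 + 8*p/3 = p*(p + 4/3)*(p + 2)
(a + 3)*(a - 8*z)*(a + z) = a^3 - 7*a^2*z + 3*a^2 - 8*a*z^2 - 21*a*z - 24*z^2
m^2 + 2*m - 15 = (m - 3)*(m + 5)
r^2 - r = r*(r - 1)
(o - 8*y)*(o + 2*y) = o^2 - 6*o*y - 16*y^2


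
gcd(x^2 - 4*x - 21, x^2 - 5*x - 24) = x + 3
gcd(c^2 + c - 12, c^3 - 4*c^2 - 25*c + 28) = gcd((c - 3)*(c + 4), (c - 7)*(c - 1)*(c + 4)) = c + 4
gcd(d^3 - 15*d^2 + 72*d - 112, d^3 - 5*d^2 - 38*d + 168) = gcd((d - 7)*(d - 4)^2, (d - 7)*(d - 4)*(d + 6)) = d^2 - 11*d + 28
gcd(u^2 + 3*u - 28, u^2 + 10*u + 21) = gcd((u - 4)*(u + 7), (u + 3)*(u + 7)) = u + 7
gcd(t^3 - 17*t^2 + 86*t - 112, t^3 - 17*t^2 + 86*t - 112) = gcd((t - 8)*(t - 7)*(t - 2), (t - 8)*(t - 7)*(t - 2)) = t^3 - 17*t^2 + 86*t - 112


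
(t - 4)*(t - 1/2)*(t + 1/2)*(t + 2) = t^4 - 2*t^3 - 33*t^2/4 + t/2 + 2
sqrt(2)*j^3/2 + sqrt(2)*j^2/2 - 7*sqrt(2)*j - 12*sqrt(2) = (j - 4)*(j + 3)*(sqrt(2)*j/2 + sqrt(2))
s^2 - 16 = (s - 4)*(s + 4)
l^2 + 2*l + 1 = (l + 1)^2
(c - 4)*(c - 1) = c^2 - 5*c + 4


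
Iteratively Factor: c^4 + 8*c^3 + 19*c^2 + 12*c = (c + 1)*(c^3 + 7*c^2 + 12*c) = (c + 1)*(c + 4)*(c^2 + 3*c) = c*(c + 1)*(c + 4)*(c + 3)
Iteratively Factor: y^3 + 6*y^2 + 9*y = (y + 3)*(y^2 + 3*y) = (y + 3)^2*(y)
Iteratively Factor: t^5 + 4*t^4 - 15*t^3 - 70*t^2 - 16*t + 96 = (t - 1)*(t^4 + 5*t^3 - 10*t^2 - 80*t - 96) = (t - 1)*(t + 2)*(t^3 + 3*t^2 - 16*t - 48) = (t - 1)*(t + 2)*(t + 4)*(t^2 - t - 12) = (t - 4)*(t - 1)*(t + 2)*(t + 4)*(t + 3)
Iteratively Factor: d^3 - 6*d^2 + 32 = (d + 2)*(d^2 - 8*d + 16) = (d - 4)*(d + 2)*(d - 4)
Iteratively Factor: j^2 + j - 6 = (j - 2)*(j + 3)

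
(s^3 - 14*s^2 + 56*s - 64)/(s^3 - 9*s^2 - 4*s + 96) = (s - 2)/(s + 3)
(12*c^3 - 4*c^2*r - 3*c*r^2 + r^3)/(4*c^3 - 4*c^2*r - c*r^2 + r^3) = (-3*c + r)/(-c + r)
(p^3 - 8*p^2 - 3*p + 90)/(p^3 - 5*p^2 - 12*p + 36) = (p - 5)/(p - 2)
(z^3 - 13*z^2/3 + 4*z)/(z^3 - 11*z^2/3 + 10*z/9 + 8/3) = 3*z/(3*z + 2)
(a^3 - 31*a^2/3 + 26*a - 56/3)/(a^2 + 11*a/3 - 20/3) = (a^2 - 9*a + 14)/(a + 5)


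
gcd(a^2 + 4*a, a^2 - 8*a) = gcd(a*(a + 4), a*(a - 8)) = a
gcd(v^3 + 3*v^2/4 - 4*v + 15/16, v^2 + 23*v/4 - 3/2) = v - 1/4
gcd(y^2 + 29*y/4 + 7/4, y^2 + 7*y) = y + 7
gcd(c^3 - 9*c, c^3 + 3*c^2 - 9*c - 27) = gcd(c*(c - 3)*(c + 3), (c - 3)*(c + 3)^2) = c^2 - 9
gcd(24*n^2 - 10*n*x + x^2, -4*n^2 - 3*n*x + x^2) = -4*n + x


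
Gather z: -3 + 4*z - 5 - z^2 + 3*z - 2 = -z^2 + 7*z - 10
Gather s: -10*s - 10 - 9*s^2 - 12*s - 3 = -9*s^2 - 22*s - 13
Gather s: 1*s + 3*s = 4*s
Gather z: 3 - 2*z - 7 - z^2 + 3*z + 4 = -z^2 + z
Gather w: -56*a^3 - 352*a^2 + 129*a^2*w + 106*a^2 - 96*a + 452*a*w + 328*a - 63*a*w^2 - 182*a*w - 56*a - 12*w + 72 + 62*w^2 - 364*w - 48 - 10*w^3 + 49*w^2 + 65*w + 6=-56*a^3 - 246*a^2 + 176*a - 10*w^3 + w^2*(111 - 63*a) + w*(129*a^2 + 270*a - 311) + 30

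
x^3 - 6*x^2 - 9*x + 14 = (x - 7)*(x - 1)*(x + 2)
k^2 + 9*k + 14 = (k + 2)*(k + 7)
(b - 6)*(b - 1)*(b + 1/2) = b^3 - 13*b^2/2 + 5*b/2 + 3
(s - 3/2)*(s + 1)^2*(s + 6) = s^4 + 13*s^3/2 + s^2 - 27*s/2 - 9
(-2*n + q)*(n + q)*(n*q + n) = -2*n^3*q - 2*n^3 - n^2*q^2 - n^2*q + n*q^3 + n*q^2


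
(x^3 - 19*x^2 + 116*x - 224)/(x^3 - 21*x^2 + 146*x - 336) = (x - 4)/(x - 6)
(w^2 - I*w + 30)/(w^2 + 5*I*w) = (w - 6*I)/w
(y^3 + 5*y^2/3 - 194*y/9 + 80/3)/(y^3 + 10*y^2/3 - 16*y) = (y - 5/3)/y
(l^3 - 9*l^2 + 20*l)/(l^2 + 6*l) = (l^2 - 9*l + 20)/(l + 6)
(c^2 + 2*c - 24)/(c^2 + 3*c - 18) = (c - 4)/(c - 3)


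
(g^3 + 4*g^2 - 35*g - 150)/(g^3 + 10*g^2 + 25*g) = (g - 6)/g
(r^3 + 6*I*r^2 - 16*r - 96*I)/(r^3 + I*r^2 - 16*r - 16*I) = (r + 6*I)/(r + I)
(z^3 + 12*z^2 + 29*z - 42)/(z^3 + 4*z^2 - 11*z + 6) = (z + 7)/(z - 1)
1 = 1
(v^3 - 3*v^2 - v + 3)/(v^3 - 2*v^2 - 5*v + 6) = (v + 1)/(v + 2)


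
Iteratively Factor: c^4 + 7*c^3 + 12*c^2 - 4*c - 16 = (c - 1)*(c^3 + 8*c^2 + 20*c + 16) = (c - 1)*(c + 2)*(c^2 + 6*c + 8) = (c - 1)*(c + 2)^2*(c + 4)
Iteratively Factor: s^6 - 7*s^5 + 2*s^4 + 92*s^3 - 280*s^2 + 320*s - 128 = (s - 2)*(s^5 - 5*s^4 - 8*s^3 + 76*s^2 - 128*s + 64) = (s - 2)*(s - 1)*(s^4 - 4*s^3 - 12*s^2 + 64*s - 64) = (s - 2)*(s - 1)*(s + 4)*(s^3 - 8*s^2 + 20*s - 16) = (s - 2)^2*(s - 1)*(s + 4)*(s^2 - 6*s + 8) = (s - 2)^3*(s - 1)*(s + 4)*(s - 4)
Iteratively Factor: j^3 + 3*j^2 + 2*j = (j + 2)*(j^2 + j) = j*(j + 2)*(j + 1)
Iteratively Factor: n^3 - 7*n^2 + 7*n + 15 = (n - 5)*(n^2 - 2*n - 3) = (n - 5)*(n + 1)*(n - 3)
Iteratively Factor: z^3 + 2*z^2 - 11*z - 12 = (z + 1)*(z^2 + z - 12) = (z + 1)*(z + 4)*(z - 3)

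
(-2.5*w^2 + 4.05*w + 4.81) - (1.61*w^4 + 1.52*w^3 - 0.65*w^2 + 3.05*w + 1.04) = -1.61*w^4 - 1.52*w^3 - 1.85*w^2 + 1.0*w + 3.77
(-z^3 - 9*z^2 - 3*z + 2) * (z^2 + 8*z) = -z^5 - 17*z^4 - 75*z^3 - 22*z^2 + 16*z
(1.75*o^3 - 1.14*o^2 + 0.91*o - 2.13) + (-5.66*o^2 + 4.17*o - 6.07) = 1.75*o^3 - 6.8*o^2 + 5.08*o - 8.2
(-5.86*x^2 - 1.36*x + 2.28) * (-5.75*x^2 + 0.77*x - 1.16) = 33.695*x^4 + 3.3078*x^3 - 7.3596*x^2 + 3.3332*x - 2.6448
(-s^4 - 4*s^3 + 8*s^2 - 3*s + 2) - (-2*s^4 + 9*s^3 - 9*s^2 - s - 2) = s^4 - 13*s^3 + 17*s^2 - 2*s + 4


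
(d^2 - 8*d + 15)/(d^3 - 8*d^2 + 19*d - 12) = (d - 5)/(d^2 - 5*d + 4)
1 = 1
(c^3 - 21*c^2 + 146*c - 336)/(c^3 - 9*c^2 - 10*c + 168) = (c - 8)/(c + 4)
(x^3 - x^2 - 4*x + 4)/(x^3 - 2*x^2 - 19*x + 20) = (x^2 - 4)/(x^2 - x - 20)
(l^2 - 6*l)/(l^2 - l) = (l - 6)/(l - 1)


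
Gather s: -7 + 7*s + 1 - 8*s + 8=2 - s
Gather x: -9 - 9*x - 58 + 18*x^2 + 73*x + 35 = 18*x^2 + 64*x - 32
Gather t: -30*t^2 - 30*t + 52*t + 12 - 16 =-30*t^2 + 22*t - 4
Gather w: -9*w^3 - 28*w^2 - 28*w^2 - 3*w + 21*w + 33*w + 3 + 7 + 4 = -9*w^3 - 56*w^2 + 51*w + 14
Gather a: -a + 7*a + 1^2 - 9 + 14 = 6*a + 6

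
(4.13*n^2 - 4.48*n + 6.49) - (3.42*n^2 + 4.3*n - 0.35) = 0.71*n^2 - 8.78*n + 6.84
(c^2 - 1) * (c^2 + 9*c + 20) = c^4 + 9*c^3 + 19*c^2 - 9*c - 20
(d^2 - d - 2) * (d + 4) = d^3 + 3*d^2 - 6*d - 8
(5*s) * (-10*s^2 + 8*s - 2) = -50*s^3 + 40*s^2 - 10*s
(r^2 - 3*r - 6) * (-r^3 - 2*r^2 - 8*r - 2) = -r^5 + r^4 + 4*r^3 + 34*r^2 + 54*r + 12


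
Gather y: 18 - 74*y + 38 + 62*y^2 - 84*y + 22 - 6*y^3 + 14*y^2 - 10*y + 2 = -6*y^3 + 76*y^2 - 168*y + 80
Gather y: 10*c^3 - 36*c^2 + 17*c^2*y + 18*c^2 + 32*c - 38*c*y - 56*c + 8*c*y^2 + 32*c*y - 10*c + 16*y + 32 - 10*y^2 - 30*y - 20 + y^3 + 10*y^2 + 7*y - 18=10*c^3 - 18*c^2 + 8*c*y^2 - 34*c + y^3 + y*(17*c^2 - 6*c - 7) - 6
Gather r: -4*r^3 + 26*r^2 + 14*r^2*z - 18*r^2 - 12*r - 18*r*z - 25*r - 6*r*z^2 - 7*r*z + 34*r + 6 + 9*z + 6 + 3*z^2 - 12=-4*r^3 + r^2*(14*z + 8) + r*(-6*z^2 - 25*z - 3) + 3*z^2 + 9*z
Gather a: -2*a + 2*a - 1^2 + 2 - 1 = 0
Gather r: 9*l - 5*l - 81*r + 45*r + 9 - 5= 4*l - 36*r + 4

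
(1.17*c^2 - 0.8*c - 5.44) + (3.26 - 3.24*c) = 1.17*c^2 - 4.04*c - 2.18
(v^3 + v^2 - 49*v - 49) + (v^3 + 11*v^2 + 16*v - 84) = 2*v^3 + 12*v^2 - 33*v - 133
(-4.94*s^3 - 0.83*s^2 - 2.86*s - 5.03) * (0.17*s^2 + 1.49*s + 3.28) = -0.8398*s^5 - 7.5017*s^4 - 17.9261*s^3 - 7.8389*s^2 - 16.8755*s - 16.4984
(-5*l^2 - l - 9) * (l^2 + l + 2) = -5*l^4 - 6*l^3 - 20*l^2 - 11*l - 18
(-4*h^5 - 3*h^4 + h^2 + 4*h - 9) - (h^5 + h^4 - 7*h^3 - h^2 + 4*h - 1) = -5*h^5 - 4*h^4 + 7*h^3 + 2*h^2 - 8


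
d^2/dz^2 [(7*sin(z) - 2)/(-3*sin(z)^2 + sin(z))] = (63*sin(z)^2 - 51*sin(z) - 108 + 106/sin(z) - 36/sin(z)^2 + 4/sin(z)^3)/(3*sin(z) - 1)^3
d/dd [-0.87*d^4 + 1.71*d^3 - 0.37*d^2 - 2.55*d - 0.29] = -3.48*d^3 + 5.13*d^2 - 0.74*d - 2.55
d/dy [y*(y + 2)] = 2*y + 2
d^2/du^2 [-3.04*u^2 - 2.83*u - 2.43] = -6.08000000000000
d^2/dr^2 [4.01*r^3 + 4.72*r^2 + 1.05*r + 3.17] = 24.06*r + 9.44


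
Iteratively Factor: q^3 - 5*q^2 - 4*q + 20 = (q + 2)*(q^2 - 7*q + 10) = (q - 2)*(q + 2)*(q - 5)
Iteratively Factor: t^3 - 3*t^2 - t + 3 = (t - 3)*(t^2 - 1) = (t - 3)*(t + 1)*(t - 1)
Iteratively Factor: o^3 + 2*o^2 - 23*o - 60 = (o + 3)*(o^2 - o - 20) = (o - 5)*(o + 3)*(o + 4)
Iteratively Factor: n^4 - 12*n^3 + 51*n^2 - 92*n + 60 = (n - 2)*(n^3 - 10*n^2 + 31*n - 30) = (n - 3)*(n - 2)*(n^2 - 7*n + 10) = (n - 3)*(n - 2)^2*(n - 5)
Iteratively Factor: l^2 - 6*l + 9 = (l - 3)*(l - 3)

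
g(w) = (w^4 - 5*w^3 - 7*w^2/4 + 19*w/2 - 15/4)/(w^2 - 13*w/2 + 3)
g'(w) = (13/2 - 2*w)*(w^4 - 5*w^3 - 7*w^2/4 + 19*w/2 - 15/4)/(w^2 - 13*w/2 + 3)^2 + (4*w^3 - 15*w^2 - 7*w/2 + 19/2)/(w^2 - 13*w/2 + 3)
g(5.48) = -28.86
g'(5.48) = -126.22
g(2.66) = 4.84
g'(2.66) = 3.46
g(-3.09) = 5.79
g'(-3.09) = -5.13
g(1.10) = 0.21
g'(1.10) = 2.14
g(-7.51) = 47.36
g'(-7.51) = -13.73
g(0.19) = -1.13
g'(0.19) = 0.77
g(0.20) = -1.13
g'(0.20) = 0.79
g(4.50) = 7.00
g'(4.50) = -6.17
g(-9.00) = 70.00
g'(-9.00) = -16.67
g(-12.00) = 128.92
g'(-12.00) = -22.62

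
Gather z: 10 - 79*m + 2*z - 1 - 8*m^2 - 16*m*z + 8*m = -8*m^2 - 71*m + z*(2 - 16*m) + 9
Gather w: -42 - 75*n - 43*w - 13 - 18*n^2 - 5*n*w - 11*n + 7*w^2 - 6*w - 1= -18*n^2 - 86*n + 7*w^2 + w*(-5*n - 49) - 56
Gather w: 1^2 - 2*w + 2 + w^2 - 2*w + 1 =w^2 - 4*w + 4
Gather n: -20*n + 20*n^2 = 20*n^2 - 20*n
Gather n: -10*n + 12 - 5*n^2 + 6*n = -5*n^2 - 4*n + 12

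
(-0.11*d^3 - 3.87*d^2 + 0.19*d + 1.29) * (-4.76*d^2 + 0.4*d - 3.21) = 0.5236*d^5 + 18.3772*d^4 - 2.0993*d^3 + 6.3583*d^2 - 0.0939*d - 4.1409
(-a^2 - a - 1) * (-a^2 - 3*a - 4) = a^4 + 4*a^3 + 8*a^2 + 7*a + 4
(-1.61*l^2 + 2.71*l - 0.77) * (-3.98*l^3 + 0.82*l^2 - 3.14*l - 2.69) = 6.4078*l^5 - 12.106*l^4 + 10.3422*l^3 - 4.8099*l^2 - 4.8721*l + 2.0713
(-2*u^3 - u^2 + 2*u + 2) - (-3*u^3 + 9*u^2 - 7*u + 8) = u^3 - 10*u^2 + 9*u - 6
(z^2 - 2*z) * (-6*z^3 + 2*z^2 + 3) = -6*z^5 + 14*z^4 - 4*z^3 + 3*z^2 - 6*z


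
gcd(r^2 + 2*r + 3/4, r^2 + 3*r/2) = r + 3/2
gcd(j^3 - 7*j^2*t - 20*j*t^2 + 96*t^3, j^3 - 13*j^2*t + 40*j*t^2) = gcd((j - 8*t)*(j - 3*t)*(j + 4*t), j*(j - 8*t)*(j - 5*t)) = -j + 8*t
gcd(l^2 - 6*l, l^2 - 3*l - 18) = l - 6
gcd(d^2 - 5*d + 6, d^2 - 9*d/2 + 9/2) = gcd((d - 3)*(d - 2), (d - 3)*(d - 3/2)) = d - 3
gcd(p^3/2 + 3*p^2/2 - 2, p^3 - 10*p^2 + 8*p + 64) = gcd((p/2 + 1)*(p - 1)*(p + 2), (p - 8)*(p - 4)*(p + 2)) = p + 2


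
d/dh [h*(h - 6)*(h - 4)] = 3*h^2 - 20*h + 24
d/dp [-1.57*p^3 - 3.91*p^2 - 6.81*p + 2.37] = -4.71*p^2 - 7.82*p - 6.81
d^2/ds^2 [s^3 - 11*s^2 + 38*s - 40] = 6*s - 22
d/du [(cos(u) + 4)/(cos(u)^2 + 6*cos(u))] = (sin(u) + 24*sin(u)/cos(u)^2 + 8*tan(u))/(cos(u) + 6)^2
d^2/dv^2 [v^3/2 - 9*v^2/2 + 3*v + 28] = 3*v - 9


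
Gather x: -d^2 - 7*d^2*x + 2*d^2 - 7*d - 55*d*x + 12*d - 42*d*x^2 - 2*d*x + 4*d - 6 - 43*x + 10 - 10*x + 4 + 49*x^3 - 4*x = d^2 - 42*d*x^2 + 9*d + 49*x^3 + x*(-7*d^2 - 57*d - 57) + 8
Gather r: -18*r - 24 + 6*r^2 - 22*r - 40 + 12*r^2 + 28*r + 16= 18*r^2 - 12*r - 48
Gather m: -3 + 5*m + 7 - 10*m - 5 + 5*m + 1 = 0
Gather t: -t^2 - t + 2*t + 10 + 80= -t^2 + t + 90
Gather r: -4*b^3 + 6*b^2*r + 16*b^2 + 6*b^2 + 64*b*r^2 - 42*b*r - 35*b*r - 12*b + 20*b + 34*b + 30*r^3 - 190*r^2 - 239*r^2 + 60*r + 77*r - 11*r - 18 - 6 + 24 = -4*b^3 + 22*b^2 + 42*b + 30*r^3 + r^2*(64*b - 429) + r*(6*b^2 - 77*b + 126)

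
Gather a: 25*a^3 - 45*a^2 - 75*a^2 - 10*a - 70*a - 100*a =25*a^3 - 120*a^2 - 180*a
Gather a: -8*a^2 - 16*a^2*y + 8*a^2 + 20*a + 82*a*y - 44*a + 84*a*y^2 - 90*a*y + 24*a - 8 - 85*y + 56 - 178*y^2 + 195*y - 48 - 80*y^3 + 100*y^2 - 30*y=-16*a^2*y + a*(84*y^2 - 8*y) - 80*y^3 - 78*y^2 + 80*y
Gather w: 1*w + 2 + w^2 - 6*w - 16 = w^2 - 5*w - 14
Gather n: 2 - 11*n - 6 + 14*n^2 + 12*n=14*n^2 + n - 4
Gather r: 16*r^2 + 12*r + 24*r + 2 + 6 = 16*r^2 + 36*r + 8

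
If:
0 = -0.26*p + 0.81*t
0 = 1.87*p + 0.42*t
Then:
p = 0.00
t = 0.00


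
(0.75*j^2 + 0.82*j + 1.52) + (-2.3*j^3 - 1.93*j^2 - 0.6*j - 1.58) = -2.3*j^3 - 1.18*j^2 + 0.22*j - 0.0600000000000001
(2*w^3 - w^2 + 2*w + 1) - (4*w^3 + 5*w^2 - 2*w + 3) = -2*w^3 - 6*w^2 + 4*w - 2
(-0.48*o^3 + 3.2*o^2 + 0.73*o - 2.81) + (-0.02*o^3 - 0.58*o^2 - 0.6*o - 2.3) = -0.5*o^3 + 2.62*o^2 + 0.13*o - 5.11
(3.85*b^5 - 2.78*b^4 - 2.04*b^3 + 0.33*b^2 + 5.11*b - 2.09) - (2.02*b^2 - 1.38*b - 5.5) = 3.85*b^5 - 2.78*b^4 - 2.04*b^3 - 1.69*b^2 + 6.49*b + 3.41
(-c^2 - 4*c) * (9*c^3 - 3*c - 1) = -9*c^5 - 36*c^4 + 3*c^3 + 13*c^2 + 4*c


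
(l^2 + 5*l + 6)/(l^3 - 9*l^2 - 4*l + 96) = (l + 2)/(l^2 - 12*l + 32)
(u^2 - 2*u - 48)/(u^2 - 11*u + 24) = (u + 6)/(u - 3)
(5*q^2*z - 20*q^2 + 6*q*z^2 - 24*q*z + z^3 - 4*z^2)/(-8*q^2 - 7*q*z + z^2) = (5*q*z - 20*q + z^2 - 4*z)/(-8*q + z)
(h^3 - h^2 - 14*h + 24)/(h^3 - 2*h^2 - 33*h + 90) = (h^2 + 2*h - 8)/(h^2 + h - 30)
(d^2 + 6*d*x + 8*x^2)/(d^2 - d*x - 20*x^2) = (-d - 2*x)/(-d + 5*x)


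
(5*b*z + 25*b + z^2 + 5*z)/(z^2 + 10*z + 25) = (5*b + z)/(z + 5)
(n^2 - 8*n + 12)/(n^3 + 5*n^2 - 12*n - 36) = (n^2 - 8*n + 12)/(n^3 + 5*n^2 - 12*n - 36)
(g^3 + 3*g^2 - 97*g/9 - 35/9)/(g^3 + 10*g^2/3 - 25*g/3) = (9*g^2 - 18*g - 7)/(3*g*(3*g - 5))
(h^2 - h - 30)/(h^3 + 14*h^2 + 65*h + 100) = (h - 6)/(h^2 + 9*h + 20)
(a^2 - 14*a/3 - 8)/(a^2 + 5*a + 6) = (a^2 - 14*a/3 - 8)/(a^2 + 5*a + 6)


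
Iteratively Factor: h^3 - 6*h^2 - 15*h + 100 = (h - 5)*(h^2 - h - 20) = (h - 5)*(h + 4)*(h - 5)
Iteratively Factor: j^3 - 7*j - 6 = (j - 3)*(j^2 + 3*j + 2) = (j - 3)*(j + 2)*(j + 1)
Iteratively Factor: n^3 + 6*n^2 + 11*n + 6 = (n + 3)*(n^2 + 3*n + 2) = (n + 2)*(n + 3)*(n + 1)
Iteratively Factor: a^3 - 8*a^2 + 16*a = (a - 4)*(a^2 - 4*a) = a*(a - 4)*(a - 4)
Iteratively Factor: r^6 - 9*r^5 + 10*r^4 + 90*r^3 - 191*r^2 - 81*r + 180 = (r + 1)*(r^5 - 10*r^4 + 20*r^3 + 70*r^2 - 261*r + 180) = (r + 1)*(r + 3)*(r^4 - 13*r^3 + 59*r^2 - 107*r + 60) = (r - 5)*(r + 1)*(r + 3)*(r^3 - 8*r^2 + 19*r - 12) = (r - 5)*(r - 3)*(r + 1)*(r + 3)*(r^2 - 5*r + 4) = (r - 5)*(r - 4)*(r - 3)*(r + 1)*(r + 3)*(r - 1)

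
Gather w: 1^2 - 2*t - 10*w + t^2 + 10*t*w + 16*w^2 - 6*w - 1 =t^2 - 2*t + 16*w^2 + w*(10*t - 16)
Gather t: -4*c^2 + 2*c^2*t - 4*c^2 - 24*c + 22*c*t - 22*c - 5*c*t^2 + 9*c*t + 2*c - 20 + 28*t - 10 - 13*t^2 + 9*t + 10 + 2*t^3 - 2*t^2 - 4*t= -8*c^2 - 44*c + 2*t^3 + t^2*(-5*c - 15) + t*(2*c^2 + 31*c + 33) - 20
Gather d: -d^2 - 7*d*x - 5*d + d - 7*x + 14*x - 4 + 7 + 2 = -d^2 + d*(-7*x - 4) + 7*x + 5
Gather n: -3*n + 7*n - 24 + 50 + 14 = 4*n + 40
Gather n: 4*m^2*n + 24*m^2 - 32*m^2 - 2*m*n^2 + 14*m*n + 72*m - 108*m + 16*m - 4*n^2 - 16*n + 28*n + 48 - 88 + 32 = -8*m^2 - 20*m + n^2*(-2*m - 4) + n*(4*m^2 + 14*m + 12) - 8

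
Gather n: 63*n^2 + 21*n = 63*n^2 + 21*n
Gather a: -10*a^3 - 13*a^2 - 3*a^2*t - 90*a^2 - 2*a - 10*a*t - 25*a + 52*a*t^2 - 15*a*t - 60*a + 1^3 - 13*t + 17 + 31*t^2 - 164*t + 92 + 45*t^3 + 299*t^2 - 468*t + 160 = -10*a^3 + a^2*(-3*t - 103) + a*(52*t^2 - 25*t - 87) + 45*t^3 + 330*t^2 - 645*t + 270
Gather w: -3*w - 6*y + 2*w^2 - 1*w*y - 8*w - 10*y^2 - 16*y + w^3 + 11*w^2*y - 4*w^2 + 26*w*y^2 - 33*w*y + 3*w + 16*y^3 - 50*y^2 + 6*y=w^3 + w^2*(11*y - 2) + w*(26*y^2 - 34*y - 8) + 16*y^3 - 60*y^2 - 16*y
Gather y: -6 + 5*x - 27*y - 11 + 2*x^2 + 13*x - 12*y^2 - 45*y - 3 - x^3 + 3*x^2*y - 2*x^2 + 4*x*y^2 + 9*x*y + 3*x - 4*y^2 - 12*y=-x^3 + 21*x + y^2*(4*x - 16) + y*(3*x^2 + 9*x - 84) - 20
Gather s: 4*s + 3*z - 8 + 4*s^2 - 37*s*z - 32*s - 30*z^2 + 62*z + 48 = 4*s^2 + s*(-37*z - 28) - 30*z^2 + 65*z + 40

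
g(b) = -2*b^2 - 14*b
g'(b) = -4*b - 14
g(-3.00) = 24.00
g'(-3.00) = -2.00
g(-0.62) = 7.91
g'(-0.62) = -11.52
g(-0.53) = 6.86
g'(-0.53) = -11.88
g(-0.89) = 10.88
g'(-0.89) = -10.44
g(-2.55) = 22.70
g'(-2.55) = -3.80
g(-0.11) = 1.52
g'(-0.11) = -13.56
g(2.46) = -46.54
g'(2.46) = -23.84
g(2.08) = -37.77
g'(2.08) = -22.32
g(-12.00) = -120.00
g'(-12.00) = 34.00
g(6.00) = -156.00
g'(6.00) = -38.00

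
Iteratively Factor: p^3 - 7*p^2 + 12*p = (p)*(p^2 - 7*p + 12) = p*(p - 3)*(p - 4)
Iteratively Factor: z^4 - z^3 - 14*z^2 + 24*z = (z - 2)*(z^3 + z^2 - 12*z) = (z - 2)*(z + 4)*(z^2 - 3*z) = z*(z - 2)*(z + 4)*(z - 3)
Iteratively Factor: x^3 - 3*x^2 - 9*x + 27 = (x - 3)*(x^2 - 9) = (x - 3)^2*(x + 3)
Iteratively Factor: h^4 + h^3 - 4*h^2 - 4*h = (h - 2)*(h^3 + 3*h^2 + 2*h) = (h - 2)*(h + 2)*(h^2 + h) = (h - 2)*(h + 1)*(h + 2)*(h)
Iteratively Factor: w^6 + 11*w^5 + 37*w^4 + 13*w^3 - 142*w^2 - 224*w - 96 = (w + 1)*(w^5 + 10*w^4 + 27*w^3 - 14*w^2 - 128*w - 96) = (w + 1)*(w + 3)*(w^4 + 7*w^3 + 6*w^2 - 32*w - 32) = (w - 2)*(w + 1)*(w + 3)*(w^3 + 9*w^2 + 24*w + 16) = (w - 2)*(w + 1)*(w + 3)*(w + 4)*(w^2 + 5*w + 4) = (w - 2)*(w + 1)*(w + 3)*(w + 4)^2*(w + 1)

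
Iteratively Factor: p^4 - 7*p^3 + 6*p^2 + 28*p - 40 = (p + 2)*(p^3 - 9*p^2 + 24*p - 20) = (p - 2)*(p + 2)*(p^2 - 7*p + 10) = (p - 5)*(p - 2)*(p + 2)*(p - 2)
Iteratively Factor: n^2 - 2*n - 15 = (n - 5)*(n + 3)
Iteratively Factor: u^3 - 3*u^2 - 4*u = (u)*(u^2 - 3*u - 4) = u*(u + 1)*(u - 4)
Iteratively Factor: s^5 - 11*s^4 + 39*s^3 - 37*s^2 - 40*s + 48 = (s - 1)*(s^4 - 10*s^3 + 29*s^2 - 8*s - 48) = (s - 3)*(s - 1)*(s^3 - 7*s^2 + 8*s + 16) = (s - 3)*(s - 1)*(s + 1)*(s^2 - 8*s + 16) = (s - 4)*(s - 3)*(s - 1)*(s + 1)*(s - 4)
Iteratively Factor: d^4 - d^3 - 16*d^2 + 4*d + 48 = (d + 2)*(d^3 - 3*d^2 - 10*d + 24) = (d - 2)*(d + 2)*(d^2 - d - 12) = (d - 4)*(d - 2)*(d + 2)*(d + 3)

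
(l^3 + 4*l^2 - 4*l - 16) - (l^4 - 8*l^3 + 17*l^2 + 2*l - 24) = -l^4 + 9*l^3 - 13*l^2 - 6*l + 8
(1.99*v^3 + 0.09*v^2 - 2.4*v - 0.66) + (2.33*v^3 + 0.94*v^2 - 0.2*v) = 4.32*v^3 + 1.03*v^2 - 2.6*v - 0.66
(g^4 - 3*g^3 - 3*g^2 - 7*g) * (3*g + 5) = 3*g^5 - 4*g^4 - 24*g^3 - 36*g^2 - 35*g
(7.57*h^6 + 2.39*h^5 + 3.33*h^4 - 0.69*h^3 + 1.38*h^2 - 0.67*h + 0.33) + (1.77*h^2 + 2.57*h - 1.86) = 7.57*h^6 + 2.39*h^5 + 3.33*h^4 - 0.69*h^3 + 3.15*h^2 + 1.9*h - 1.53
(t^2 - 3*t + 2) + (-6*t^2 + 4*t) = -5*t^2 + t + 2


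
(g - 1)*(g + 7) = g^2 + 6*g - 7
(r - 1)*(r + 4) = r^2 + 3*r - 4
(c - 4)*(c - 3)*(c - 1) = c^3 - 8*c^2 + 19*c - 12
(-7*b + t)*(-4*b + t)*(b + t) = 28*b^3 + 17*b^2*t - 10*b*t^2 + t^3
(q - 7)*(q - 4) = q^2 - 11*q + 28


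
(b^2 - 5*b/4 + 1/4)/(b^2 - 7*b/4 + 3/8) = 2*(b - 1)/(2*b - 3)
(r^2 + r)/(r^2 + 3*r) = (r + 1)/(r + 3)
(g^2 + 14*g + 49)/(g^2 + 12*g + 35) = (g + 7)/(g + 5)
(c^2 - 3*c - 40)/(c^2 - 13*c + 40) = (c + 5)/(c - 5)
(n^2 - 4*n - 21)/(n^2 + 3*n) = (n - 7)/n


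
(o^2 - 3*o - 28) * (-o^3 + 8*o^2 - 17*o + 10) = -o^5 + 11*o^4 - 13*o^3 - 163*o^2 + 446*o - 280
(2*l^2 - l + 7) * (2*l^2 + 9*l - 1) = 4*l^4 + 16*l^3 + 3*l^2 + 64*l - 7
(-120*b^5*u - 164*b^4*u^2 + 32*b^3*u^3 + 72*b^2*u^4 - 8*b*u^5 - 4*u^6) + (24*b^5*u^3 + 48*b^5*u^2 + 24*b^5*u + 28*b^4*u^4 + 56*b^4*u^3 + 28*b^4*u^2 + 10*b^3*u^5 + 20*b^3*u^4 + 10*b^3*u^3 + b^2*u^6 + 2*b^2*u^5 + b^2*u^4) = 24*b^5*u^3 + 48*b^5*u^2 - 96*b^5*u + 28*b^4*u^4 + 56*b^4*u^3 - 136*b^4*u^2 + 10*b^3*u^5 + 20*b^3*u^4 + 42*b^3*u^3 + b^2*u^6 + 2*b^2*u^5 + 73*b^2*u^4 - 8*b*u^5 - 4*u^6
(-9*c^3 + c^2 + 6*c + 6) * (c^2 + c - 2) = -9*c^5 - 8*c^4 + 25*c^3 + 10*c^2 - 6*c - 12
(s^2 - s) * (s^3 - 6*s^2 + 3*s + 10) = s^5 - 7*s^4 + 9*s^3 + 7*s^2 - 10*s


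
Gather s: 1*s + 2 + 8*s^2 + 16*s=8*s^2 + 17*s + 2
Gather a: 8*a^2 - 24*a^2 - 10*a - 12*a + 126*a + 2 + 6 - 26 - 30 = -16*a^2 + 104*a - 48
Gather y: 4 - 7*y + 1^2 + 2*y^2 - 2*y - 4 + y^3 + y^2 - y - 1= y^3 + 3*y^2 - 10*y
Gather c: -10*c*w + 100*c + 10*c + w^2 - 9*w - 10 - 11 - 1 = c*(110 - 10*w) + w^2 - 9*w - 22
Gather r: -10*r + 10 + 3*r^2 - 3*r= 3*r^2 - 13*r + 10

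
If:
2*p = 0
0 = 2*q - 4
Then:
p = 0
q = 2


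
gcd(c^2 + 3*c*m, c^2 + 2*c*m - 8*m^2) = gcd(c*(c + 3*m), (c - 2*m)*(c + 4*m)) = 1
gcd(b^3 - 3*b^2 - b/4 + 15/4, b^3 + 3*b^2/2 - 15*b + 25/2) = b - 5/2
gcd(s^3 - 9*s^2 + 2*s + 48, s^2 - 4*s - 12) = s + 2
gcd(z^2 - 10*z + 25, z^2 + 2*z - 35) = z - 5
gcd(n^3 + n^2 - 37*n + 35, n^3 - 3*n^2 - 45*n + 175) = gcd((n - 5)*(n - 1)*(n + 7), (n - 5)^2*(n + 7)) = n^2 + 2*n - 35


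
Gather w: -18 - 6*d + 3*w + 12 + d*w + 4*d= -2*d + w*(d + 3) - 6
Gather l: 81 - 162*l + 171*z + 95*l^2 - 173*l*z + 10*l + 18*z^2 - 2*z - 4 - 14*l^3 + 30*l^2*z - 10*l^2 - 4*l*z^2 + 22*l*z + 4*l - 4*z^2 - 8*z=-14*l^3 + l^2*(30*z + 85) + l*(-4*z^2 - 151*z - 148) + 14*z^2 + 161*z + 77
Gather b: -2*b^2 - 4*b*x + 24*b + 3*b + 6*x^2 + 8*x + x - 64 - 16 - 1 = -2*b^2 + b*(27 - 4*x) + 6*x^2 + 9*x - 81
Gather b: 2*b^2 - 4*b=2*b^2 - 4*b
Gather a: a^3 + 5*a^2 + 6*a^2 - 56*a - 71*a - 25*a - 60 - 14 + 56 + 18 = a^3 + 11*a^2 - 152*a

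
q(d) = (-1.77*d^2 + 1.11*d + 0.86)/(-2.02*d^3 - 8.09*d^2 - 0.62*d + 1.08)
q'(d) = (1.11 - 3.54*d)/(-2.02*d^3 - 8.09*d^2 - 0.62*d + 1.08) + (-1.77*d^2 + 1.11*d + 0.86)*(6.06*d^2 + 16.18*d + 0.62)/(-2.02*d^3 - 8.09*d^2 - 0.62*d + 1.08)^2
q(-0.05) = 0.73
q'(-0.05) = 1.06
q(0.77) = -0.13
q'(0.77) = 0.74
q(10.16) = 0.06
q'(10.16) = -0.00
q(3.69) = 0.09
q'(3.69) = -0.00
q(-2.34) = 0.72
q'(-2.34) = -0.41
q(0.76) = -0.14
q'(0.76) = 0.78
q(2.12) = 0.08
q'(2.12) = 0.02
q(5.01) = 0.08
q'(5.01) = -0.01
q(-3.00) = 1.20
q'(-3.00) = -1.28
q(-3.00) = 1.20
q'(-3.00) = -1.28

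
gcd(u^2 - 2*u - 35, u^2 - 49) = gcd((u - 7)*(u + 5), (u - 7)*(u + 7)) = u - 7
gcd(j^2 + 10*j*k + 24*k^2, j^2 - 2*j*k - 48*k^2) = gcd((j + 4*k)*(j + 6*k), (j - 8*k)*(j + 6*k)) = j + 6*k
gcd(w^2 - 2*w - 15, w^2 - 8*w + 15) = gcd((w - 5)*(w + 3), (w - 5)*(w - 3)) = w - 5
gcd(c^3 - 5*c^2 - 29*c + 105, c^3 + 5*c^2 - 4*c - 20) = c + 5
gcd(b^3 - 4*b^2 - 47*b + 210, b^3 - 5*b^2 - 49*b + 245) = b^2 + 2*b - 35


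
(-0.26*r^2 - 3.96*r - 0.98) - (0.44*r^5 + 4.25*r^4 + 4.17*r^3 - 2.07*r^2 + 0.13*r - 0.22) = -0.44*r^5 - 4.25*r^4 - 4.17*r^3 + 1.81*r^2 - 4.09*r - 0.76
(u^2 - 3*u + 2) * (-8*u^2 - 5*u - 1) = -8*u^4 + 19*u^3 - 2*u^2 - 7*u - 2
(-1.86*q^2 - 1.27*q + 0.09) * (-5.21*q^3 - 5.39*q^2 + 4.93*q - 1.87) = 9.6906*q^5 + 16.6421*q^4 - 2.7934*q^3 - 3.268*q^2 + 2.8186*q - 0.1683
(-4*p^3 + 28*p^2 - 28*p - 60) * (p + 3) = -4*p^4 + 16*p^3 + 56*p^2 - 144*p - 180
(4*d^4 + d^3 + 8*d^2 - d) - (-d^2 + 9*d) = 4*d^4 + d^3 + 9*d^2 - 10*d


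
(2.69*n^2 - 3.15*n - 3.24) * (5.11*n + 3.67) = 13.7459*n^3 - 6.2242*n^2 - 28.1169*n - 11.8908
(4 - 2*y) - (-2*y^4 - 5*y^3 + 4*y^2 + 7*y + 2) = 2*y^4 + 5*y^3 - 4*y^2 - 9*y + 2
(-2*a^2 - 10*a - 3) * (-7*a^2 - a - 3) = 14*a^4 + 72*a^3 + 37*a^2 + 33*a + 9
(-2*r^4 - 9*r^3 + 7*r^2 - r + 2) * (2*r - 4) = -4*r^5 - 10*r^4 + 50*r^3 - 30*r^2 + 8*r - 8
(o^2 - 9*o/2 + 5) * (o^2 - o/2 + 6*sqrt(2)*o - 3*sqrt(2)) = o^4 - 5*o^3 + 6*sqrt(2)*o^3 - 30*sqrt(2)*o^2 + 29*o^2/4 - 5*o/2 + 87*sqrt(2)*o/2 - 15*sqrt(2)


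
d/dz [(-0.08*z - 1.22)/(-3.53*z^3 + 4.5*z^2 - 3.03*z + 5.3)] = (-0.5648*z^3 - 12.5598*z^2 + 10.98*z - 4.1206)/(12.4609*z^6 - 31.77*z^5 + 41.6418*z^4 - 64.688*z^3 + 56.8809*z^2 - 32.118*z + 28.09)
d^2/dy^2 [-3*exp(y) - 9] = -3*exp(y)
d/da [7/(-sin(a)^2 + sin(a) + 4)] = 7*(2*sin(a) - 1)*cos(a)/(sin(a) + cos(a)^2 + 3)^2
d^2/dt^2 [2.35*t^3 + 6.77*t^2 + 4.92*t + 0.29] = 14.1*t + 13.54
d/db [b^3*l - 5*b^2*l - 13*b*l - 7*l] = l*(3*b^2 - 10*b - 13)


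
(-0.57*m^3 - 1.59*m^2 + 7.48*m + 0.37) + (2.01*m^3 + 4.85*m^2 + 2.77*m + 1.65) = 1.44*m^3 + 3.26*m^2 + 10.25*m + 2.02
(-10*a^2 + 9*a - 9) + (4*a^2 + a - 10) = -6*a^2 + 10*a - 19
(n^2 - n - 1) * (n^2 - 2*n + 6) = n^4 - 3*n^3 + 7*n^2 - 4*n - 6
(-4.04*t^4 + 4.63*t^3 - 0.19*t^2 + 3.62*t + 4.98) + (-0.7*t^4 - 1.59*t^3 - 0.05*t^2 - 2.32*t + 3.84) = -4.74*t^4 + 3.04*t^3 - 0.24*t^2 + 1.3*t + 8.82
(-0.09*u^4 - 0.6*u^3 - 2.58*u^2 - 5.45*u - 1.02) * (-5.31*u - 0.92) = 0.4779*u^5 + 3.2688*u^4 + 14.2518*u^3 + 31.3131*u^2 + 10.4302*u + 0.9384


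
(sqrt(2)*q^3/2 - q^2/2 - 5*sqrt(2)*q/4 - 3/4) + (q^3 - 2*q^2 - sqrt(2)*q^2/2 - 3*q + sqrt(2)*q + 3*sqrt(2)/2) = sqrt(2)*q^3/2 + q^3 - 5*q^2/2 - sqrt(2)*q^2/2 - 3*q - sqrt(2)*q/4 - 3/4 + 3*sqrt(2)/2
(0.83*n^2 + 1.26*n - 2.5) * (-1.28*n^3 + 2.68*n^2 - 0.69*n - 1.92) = -1.0624*n^5 + 0.6116*n^4 + 6.0041*n^3 - 9.163*n^2 - 0.6942*n + 4.8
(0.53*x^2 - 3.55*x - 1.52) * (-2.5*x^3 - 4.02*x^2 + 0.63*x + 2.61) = -1.325*x^5 + 6.7444*x^4 + 18.4049*x^3 + 5.2572*x^2 - 10.2231*x - 3.9672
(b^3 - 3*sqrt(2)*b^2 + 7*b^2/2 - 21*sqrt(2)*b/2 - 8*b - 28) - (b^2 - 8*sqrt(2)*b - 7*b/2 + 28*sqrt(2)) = b^3 - 3*sqrt(2)*b^2 + 5*b^2/2 - 9*b/2 - 5*sqrt(2)*b/2 - 28*sqrt(2) - 28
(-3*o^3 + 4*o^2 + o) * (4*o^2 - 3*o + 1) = -12*o^5 + 25*o^4 - 11*o^3 + o^2 + o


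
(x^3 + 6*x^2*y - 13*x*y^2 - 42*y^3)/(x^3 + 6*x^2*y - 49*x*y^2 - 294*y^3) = (x^2 - x*y - 6*y^2)/(x^2 - x*y - 42*y^2)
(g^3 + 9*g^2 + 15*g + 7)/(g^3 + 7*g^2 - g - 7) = (g + 1)/(g - 1)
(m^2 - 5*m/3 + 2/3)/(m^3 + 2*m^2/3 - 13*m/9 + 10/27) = 9*(m - 1)/(9*m^2 + 12*m - 5)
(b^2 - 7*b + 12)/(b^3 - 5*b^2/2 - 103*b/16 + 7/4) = 16*(b - 3)/(16*b^2 + 24*b - 7)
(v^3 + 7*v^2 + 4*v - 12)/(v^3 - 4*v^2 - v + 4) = (v^2 + 8*v + 12)/(v^2 - 3*v - 4)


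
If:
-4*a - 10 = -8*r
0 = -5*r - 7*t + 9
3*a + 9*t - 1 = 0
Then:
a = 71/6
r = 43/6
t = -23/6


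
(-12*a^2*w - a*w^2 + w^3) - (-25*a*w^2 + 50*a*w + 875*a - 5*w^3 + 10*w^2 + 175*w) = -12*a^2*w + 24*a*w^2 - 50*a*w - 875*a + 6*w^3 - 10*w^2 - 175*w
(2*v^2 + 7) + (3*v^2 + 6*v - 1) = 5*v^2 + 6*v + 6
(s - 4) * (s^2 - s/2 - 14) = s^3 - 9*s^2/2 - 12*s + 56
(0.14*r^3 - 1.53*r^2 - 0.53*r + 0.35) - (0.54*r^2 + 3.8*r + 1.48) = 0.14*r^3 - 2.07*r^2 - 4.33*r - 1.13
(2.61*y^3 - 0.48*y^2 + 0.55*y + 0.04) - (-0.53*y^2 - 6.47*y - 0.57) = 2.61*y^3 + 0.05*y^2 + 7.02*y + 0.61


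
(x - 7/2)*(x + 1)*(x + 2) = x^3 - x^2/2 - 17*x/2 - 7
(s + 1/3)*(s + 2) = s^2 + 7*s/3 + 2/3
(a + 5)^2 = a^2 + 10*a + 25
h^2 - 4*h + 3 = (h - 3)*(h - 1)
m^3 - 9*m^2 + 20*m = m*(m - 5)*(m - 4)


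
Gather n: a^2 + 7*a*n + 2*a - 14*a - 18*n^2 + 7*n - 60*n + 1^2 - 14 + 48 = a^2 - 12*a - 18*n^2 + n*(7*a - 53) + 35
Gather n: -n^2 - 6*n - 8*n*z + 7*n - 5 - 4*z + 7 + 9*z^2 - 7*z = -n^2 + n*(1 - 8*z) + 9*z^2 - 11*z + 2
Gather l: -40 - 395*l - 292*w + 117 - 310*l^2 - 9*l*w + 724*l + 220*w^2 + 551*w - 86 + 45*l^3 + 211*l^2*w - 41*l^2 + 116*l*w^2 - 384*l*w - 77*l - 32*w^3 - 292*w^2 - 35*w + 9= 45*l^3 + l^2*(211*w - 351) + l*(116*w^2 - 393*w + 252) - 32*w^3 - 72*w^2 + 224*w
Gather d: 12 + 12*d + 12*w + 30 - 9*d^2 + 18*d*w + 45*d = -9*d^2 + d*(18*w + 57) + 12*w + 42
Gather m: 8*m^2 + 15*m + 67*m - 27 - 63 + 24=8*m^2 + 82*m - 66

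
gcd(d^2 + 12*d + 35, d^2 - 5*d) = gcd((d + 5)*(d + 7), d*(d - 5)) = 1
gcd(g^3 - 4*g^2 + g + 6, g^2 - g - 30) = 1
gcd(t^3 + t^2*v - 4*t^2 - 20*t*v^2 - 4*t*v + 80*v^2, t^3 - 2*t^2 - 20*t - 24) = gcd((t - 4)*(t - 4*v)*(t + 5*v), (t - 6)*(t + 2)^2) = 1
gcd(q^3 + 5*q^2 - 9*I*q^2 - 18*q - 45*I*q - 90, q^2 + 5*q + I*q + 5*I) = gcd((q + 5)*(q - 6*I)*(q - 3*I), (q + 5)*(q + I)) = q + 5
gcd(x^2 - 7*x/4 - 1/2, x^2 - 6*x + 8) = x - 2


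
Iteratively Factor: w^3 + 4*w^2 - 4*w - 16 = (w + 2)*(w^2 + 2*w - 8) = (w + 2)*(w + 4)*(w - 2)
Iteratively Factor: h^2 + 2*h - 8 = (h + 4)*(h - 2)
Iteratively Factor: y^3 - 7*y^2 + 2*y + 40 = (y - 4)*(y^2 - 3*y - 10) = (y - 5)*(y - 4)*(y + 2)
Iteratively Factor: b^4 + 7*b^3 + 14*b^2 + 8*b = (b + 4)*(b^3 + 3*b^2 + 2*b) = (b + 1)*(b + 4)*(b^2 + 2*b) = b*(b + 1)*(b + 4)*(b + 2)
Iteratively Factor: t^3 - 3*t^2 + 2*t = (t - 2)*(t^2 - t) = t*(t - 2)*(t - 1)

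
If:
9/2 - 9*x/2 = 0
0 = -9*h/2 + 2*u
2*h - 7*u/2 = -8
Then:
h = 64/47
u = 144/47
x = 1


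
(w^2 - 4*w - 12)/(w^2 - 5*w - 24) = (-w^2 + 4*w + 12)/(-w^2 + 5*w + 24)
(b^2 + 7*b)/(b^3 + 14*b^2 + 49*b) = 1/(b + 7)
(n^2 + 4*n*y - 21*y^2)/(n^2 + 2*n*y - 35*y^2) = (-n + 3*y)/(-n + 5*y)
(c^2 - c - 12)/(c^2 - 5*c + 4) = (c + 3)/(c - 1)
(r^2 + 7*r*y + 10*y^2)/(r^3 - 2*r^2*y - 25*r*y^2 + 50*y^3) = (r + 2*y)/(r^2 - 7*r*y + 10*y^2)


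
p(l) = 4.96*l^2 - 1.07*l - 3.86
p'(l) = 9.92*l - 1.07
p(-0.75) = -0.27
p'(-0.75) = -8.51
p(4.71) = 101.13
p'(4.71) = 45.65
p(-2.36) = 26.29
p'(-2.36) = -24.48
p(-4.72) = 111.69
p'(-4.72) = -47.89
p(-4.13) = 85.16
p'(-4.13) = -42.04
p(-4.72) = 111.69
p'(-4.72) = -47.89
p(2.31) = 20.14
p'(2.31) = 21.85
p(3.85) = 65.54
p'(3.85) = 37.12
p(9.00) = 388.27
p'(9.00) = 88.21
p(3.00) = 37.57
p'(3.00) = 28.69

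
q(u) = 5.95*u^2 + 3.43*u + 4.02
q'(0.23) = 6.17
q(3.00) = 67.86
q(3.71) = 98.64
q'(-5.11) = -57.38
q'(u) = 11.9*u + 3.43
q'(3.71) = 47.58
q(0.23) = 5.12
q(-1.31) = 9.74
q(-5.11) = 141.86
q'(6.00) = 74.83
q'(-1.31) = -12.16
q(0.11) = 4.47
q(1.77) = 28.73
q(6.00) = 238.80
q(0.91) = 12.07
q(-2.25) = 26.42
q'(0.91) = 14.26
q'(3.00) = 39.13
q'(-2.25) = -23.34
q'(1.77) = 24.49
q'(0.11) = 4.74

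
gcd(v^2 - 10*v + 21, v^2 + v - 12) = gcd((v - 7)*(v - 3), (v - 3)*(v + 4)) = v - 3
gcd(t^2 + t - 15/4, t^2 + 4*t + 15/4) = t + 5/2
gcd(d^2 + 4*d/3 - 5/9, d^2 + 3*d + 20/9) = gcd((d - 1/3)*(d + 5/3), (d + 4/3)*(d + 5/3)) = d + 5/3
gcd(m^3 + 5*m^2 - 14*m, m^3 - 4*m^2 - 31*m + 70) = m - 2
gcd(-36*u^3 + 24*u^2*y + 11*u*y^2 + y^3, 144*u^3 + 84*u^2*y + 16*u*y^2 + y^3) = 36*u^2 + 12*u*y + y^2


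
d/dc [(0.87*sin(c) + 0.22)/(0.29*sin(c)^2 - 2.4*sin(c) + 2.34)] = (-0.2523*sin(c)^2 - 0.1276*sin(c) + 2.5638)*cos(c)/(0.0841*sin(c)^4 - 1.392*sin(c)^3 + 7.1172*sin(c)^2 - 11.232*sin(c) + 5.4756)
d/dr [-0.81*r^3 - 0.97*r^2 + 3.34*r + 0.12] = -2.43*r^2 - 1.94*r + 3.34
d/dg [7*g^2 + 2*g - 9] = 14*g + 2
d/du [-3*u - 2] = -3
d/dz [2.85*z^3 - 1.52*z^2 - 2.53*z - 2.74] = 8.55*z^2 - 3.04*z - 2.53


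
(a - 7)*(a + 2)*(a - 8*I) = a^3 - 5*a^2 - 8*I*a^2 - 14*a + 40*I*a + 112*I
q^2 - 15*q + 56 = (q - 8)*(q - 7)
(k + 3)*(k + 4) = k^2 + 7*k + 12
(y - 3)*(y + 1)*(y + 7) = y^3 + 5*y^2 - 17*y - 21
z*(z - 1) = z^2 - z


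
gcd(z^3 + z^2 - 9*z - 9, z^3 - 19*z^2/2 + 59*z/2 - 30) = z - 3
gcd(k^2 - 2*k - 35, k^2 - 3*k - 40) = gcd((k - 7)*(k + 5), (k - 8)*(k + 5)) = k + 5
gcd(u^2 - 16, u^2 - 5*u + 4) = u - 4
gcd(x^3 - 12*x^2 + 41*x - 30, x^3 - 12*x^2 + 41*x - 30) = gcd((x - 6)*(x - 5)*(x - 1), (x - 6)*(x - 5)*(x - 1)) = x^3 - 12*x^2 + 41*x - 30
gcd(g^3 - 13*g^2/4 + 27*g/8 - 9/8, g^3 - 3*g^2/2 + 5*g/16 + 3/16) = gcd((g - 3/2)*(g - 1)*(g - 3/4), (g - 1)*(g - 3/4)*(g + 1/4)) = g^2 - 7*g/4 + 3/4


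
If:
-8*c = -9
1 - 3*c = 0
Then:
No Solution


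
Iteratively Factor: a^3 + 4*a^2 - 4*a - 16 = (a - 2)*(a^2 + 6*a + 8) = (a - 2)*(a + 2)*(a + 4)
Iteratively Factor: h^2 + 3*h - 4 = (h - 1)*(h + 4)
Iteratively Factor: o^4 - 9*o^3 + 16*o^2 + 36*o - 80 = (o - 2)*(o^3 - 7*o^2 + 2*o + 40) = (o - 2)*(o + 2)*(o^2 - 9*o + 20) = (o - 5)*(o - 2)*(o + 2)*(o - 4)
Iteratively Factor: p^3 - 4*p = (p)*(p^2 - 4) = p*(p - 2)*(p + 2)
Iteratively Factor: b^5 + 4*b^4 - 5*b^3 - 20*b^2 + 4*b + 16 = (b + 1)*(b^4 + 3*b^3 - 8*b^2 - 12*b + 16) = (b - 1)*(b + 1)*(b^3 + 4*b^2 - 4*b - 16) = (b - 1)*(b + 1)*(b + 2)*(b^2 + 2*b - 8) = (b - 1)*(b + 1)*(b + 2)*(b + 4)*(b - 2)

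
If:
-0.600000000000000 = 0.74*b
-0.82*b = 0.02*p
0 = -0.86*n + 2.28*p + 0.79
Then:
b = -0.81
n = 89.05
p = 33.24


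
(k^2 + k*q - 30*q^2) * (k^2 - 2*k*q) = k^4 - k^3*q - 32*k^2*q^2 + 60*k*q^3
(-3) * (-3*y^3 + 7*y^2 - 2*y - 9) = 9*y^3 - 21*y^2 + 6*y + 27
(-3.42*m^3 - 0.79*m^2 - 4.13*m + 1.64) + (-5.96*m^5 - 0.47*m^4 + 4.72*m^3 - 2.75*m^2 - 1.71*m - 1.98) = -5.96*m^5 - 0.47*m^4 + 1.3*m^3 - 3.54*m^2 - 5.84*m - 0.34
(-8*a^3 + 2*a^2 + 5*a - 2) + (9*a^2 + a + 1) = -8*a^3 + 11*a^2 + 6*a - 1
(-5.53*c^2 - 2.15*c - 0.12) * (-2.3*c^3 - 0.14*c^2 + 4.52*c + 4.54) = 12.719*c^5 + 5.7192*c^4 - 24.4186*c^3 - 34.8074*c^2 - 10.3034*c - 0.5448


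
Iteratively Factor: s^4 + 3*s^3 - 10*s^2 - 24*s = (s + 4)*(s^3 - s^2 - 6*s) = s*(s + 4)*(s^2 - s - 6) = s*(s + 2)*(s + 4)*(s - 3)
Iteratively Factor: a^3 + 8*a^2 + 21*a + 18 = (a + 2)*(a^2 + 6*a + 9) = (a + 2)*(a + 3)*(a + 3)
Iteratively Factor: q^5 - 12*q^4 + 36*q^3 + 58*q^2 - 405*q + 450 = (q - 2)*(q^4 - 10*q^3 + 16*q^2 + 90*q - 225) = (q - 3)*(q - 2)*(q^3 - 7*q^2 - 5*q + 75) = (q - 3)*(q - 2)*(q + 3)*(q^2 - 10*q + 25) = (q - 5)*(q - 3)*(q - 2)*(q + 3)*(q - 5)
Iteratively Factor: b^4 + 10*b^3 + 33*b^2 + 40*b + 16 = (b + 1)*(b^3 + 9*b^2 + 24*b + 16) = (b + 1)*(b + 4)*(b^2 + 5*b + 4) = (b + 1)*(b + 4)^2*(b + 1)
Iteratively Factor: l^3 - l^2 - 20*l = (l)*(l^2 - l - 20) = l*(l + 4)*(l - 5)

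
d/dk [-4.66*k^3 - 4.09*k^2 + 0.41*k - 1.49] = -13.98*k^2 - 8.18*k + 0.41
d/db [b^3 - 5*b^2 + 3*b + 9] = 3*b^2 - 10*b + 3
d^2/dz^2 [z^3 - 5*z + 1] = 6*z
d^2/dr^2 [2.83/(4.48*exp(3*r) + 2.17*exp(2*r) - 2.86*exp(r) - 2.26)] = ((-114.1056*exp(2*r) - 24.5644*exp(r) + 8.0938)*(4.48*exp(3*r) + 2.17*exp(2*r) - 2.86*exp(r) - 2.26) + 2.83*(13.44*exp(2*r) + 4.34*exp(r) - 2.86)*(26.88*exp(2*r) + 8.68*exp(r) - 5.72)*exp(r))*exp(r)/(4.48*exp(3*r) + 2.17*exp(2*r) - 2.86*exp(r) - 2.26)^3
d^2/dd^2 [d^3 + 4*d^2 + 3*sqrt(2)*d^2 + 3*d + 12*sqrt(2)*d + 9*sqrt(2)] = 6*d + 8 + 6*sqrt(2)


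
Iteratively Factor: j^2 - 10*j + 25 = (j - 5)*(j - 5)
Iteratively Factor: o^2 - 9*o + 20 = (o - 4)*(o - 5)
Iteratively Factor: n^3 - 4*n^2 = (n)*(n^2 - 4*n) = n*(n - 4)*(n)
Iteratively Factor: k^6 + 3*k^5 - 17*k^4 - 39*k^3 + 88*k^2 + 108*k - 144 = (k + 4)*(k^5 - k^4 - 13*k^3 + 13*k^2 + 36*k - 36) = (k - 1)*(k + 4)*(k^4 - 13*k^2 + 36) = (k - 1)*(k + 2)*(k + 4)*(k^3 - 2*k^2 - 9*k + 18) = (k - 3)*(k - 1)*(k + 2)*(k + 4)*(k^2 + k - 6) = (k - 3)*(k - 2)*(k - 1)*(k + 2)*(k + 4)*(k + 3)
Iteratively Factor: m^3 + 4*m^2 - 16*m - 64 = (m + 4)*(m^2 - 16) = (m + 4)^2*(m - 4)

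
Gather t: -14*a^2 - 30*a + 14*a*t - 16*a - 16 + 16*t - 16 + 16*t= -14*a^2 - 46*a + t*(14*a + 32) - 32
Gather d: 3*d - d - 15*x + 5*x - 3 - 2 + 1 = 2*d - 10*x - 4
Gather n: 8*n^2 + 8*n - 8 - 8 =8*n^2 + 8*n - 16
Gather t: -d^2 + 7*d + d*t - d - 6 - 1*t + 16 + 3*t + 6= -d^2 + 6*d + t*(d + 2) + 16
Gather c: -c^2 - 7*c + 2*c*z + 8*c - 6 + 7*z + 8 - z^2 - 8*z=-c^2 + c*(2*z + 1) - z^2 - z + 2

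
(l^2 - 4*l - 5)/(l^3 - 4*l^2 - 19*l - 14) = (l - 5)/(l^2 - 5*l - 14)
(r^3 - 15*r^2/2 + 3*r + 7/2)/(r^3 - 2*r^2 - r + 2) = (r^2 - 13*r/2 - 7/2)/(r^2 - r - 2)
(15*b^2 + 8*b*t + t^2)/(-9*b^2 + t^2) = (5*b + t)/(-3*b + t)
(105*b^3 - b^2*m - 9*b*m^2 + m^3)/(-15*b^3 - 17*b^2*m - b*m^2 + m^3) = (-7*b + m)/(b + m)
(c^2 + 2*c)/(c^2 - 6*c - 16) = c/(c - 8)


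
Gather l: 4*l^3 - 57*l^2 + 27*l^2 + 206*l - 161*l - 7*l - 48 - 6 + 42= 4*l^3 - 30*l^2 + 38*l - 12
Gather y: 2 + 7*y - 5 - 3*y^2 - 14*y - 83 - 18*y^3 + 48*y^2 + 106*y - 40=-18*y^3 + 45*y^2 + 99*y - 126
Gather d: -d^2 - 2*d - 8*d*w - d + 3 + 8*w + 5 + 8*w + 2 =-d^2 + d*(-8*w - 3) + 16*w + 10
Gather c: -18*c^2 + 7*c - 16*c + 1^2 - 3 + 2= -18*c^2 - 9*c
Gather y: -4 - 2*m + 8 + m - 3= 1 - m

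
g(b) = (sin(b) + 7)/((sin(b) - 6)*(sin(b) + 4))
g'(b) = cos(b)/((sin(b) - 6)*(sin(b) + 4)) - (sin(b) + 7)*cos(b)/((sin(b) - 6)*(sin(b) + 4)^2) - (sin(b) + 7)*cos(b)/((sin(b) - 6)^2*(sin(b) + 4)) = (-14*sin(b) + cos(b)^2 - 11)*cos(b)/((sin(b) - 6)^2*(sin(b) + 4)^2)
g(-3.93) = -0.31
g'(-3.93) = 0.02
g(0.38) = -0.30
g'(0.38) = -0.02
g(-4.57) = -0.32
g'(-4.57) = 0.01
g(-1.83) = -0.29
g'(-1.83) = -0.00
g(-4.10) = -0.31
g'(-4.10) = 0.02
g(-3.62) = -0.30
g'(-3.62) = 0.02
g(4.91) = -0.29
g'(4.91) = 0.00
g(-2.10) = -0.29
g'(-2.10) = -0.00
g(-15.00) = -0.29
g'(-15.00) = 0.00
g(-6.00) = -0.30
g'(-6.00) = -0.02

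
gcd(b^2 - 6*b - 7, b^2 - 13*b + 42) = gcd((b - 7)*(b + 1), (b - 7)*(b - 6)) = b - 7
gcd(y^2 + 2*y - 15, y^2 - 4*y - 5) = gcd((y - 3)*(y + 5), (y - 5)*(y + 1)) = 1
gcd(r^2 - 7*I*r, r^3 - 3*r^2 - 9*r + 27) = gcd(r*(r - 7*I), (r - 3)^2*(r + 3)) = 1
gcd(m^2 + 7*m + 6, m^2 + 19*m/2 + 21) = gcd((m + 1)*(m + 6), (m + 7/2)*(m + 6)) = m + 6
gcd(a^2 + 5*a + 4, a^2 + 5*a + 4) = a^2 + 5*a + 4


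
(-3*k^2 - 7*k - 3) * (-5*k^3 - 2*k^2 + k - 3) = 15*k^5 + 41*k^4 + 26*k^3 + 8*k^2 + 18*k + 9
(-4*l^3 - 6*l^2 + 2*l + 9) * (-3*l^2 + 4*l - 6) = 12*l^5 + 2*l^4 - 6*l^3 + 17*l^2 + 24*l - 54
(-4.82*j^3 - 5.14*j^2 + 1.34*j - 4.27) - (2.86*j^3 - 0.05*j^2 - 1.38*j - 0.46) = -7.68*j^3 - 5.09*j^2 + 2.72*j - 3.81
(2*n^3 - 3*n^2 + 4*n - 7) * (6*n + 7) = 12*n^4 - 4*n^3 + 3*n^2 - 14*n - 49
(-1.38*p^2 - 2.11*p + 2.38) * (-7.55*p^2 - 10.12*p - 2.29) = 10.419*p^4 + 29.8961*p^3 + 6.5444*p^2 - 19.2537*p - 5.4502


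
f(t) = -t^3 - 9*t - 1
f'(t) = -3*t^2 - 9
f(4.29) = -118.56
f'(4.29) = -64.21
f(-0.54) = 4.02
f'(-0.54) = -9.87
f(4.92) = -164.38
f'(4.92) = -81.62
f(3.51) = -75.83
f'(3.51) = -45.96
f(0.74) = -8.07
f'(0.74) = -10.64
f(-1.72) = 19.57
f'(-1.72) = -17.88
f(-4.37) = 121.78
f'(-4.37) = -66.29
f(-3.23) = 61.77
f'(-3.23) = -40.30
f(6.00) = -271.00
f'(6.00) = -117.00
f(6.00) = -271.00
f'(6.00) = -117.00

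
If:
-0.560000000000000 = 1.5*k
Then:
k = -0.37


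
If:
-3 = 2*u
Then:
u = -3/2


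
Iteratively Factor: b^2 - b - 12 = (b + 3)*(b - 4)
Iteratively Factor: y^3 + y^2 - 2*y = (y - 1)*(y^2 + 2*y) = (y - 1)*(y + 2)*(y)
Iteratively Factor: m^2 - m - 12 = (m - 4)*(m + 3)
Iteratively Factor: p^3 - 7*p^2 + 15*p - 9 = (p - 3)*(p^2 - 4*p + 3) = (p - 3)*(p - 1)*(p - 3)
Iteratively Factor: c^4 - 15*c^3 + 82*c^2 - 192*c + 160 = (c - 4)*(c^3 - 11*c^2 + 38*c - 40) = (c - 5)*(c - 4)*(c^2 - 6*c + 8) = (c - 5)*(c - 4)^2*(c - 2)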